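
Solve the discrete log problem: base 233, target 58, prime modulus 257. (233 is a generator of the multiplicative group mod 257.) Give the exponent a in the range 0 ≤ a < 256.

174

Baby-step giant-step with m = ceil(sqrt(256)) = 16.
Baby table (233^j mod 257 for j=0..15):
  0:1  1:233  2:62  3:54  4:246  5:7  6:89  7:177
  8:121  9:180  10:49  11:109  12:211  13:76  14:232  15:86
Giant step factor: 233^(-16) ≡ 32 (mod 257).
Scan 58·32^i mod 257 for i = 0, 1, …:
  i=0: 58   i=1: 57   i=2: 25   i=3: 29
  i=4: 157   i=5: 141   i=6: 143   i=7: 207
  i=8: 199   i=9: 200   i=10: 232
Match at i=10, j=14: a = 10·16 + 14 = 174.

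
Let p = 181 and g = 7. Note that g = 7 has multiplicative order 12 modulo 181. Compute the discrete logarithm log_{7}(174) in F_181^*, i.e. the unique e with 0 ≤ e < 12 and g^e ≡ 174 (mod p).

7

Successive powers of 7 modulo 181:
  7^0=1  7^1=7  7^2=49  7^3=162  7^4=48  7^5=155
  7^6=180  7^7=174
So 7^7 ≡ 174 (mod 181), giving e = 7.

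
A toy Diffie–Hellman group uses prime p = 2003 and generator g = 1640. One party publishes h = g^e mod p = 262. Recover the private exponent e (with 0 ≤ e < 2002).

906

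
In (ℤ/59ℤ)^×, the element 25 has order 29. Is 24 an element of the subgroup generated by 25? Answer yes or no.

no

24 ∈ ⟨25⟩ iff 24^29 ≡ 1 (mod 59), since |⟨25⟩| = 29.
24^29 mod 59 = 58.
Since 58 ≠ 1, 24 does not lie in the subgroup.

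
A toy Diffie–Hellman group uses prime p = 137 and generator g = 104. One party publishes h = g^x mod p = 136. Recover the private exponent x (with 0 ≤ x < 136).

Baby-step giant-step with m = ceil(sqrt(136)) = 12.
Baby table (104^j mod 137 for j=0..11):
  0:1  1:104  2:130  3:94  4:49  5:27  6:68  7:85
  8:72  9:90  10:44  11:55
Giant step factor: 104^(-12) ≡ 4 (mod 137).
Scan 136·4^i mod 137 for i = 0, 1, …:
  i=0: 136   i=1: 133   i=2: 121   i=3: 73
  i=4: 18   i=5: 72
Match at i=5, j=8: x = 5·12 + 8 = 68.

68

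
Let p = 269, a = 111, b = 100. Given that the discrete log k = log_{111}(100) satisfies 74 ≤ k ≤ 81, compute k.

74

Compute 111^74 mod 269 = 100, then multiply by 111 repeatedly:
  111^74=100
Found 100 at exponent 74.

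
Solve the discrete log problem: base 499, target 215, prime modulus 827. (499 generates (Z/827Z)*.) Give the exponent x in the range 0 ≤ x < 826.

Baby-step giant-step with m = ceil(sqrt(826)) = 29.
Baby table (499^j mod 827 for j=0..28):
  0:1  1:499  2:74  3:538  4:514  5:116  6:821  7:314
  8:383  9:80  10:224  11:131  12:36  13:597  14:183  15:347
  16:310  17:41  18:611  19:553  20:556  21:399  22:621  23:581
  24:469  25:817  26:799  27:87  28:409
Giant step factor: 499^(-29) ≡ 525 (mod 827).
Scan 215·525^i mod 827 for i = 0, 1, …:
  i=0: 215   i=1: 403   i=2: 690   i=3: 24
  i=4: 195   i=5: 654   i=6: 145   i=7: 41
Match at i=7, j=17: x = 7·29 + 17 = 220.

220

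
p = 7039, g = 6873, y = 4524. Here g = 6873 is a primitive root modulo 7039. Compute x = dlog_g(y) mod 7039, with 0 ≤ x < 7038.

Baby-step giant-step with m = ceil(sqrt(7038)) = 84.
Baby table (6873^j mod 7039 for j=0..83):
  0:1  1:6873  2:6439  3:1054  4:1011  5:1110  6:5793  7:2705
  8:1466  9:3009  10:275  11:3623  12:3936  13:1251  14:3504  15:2573
  16:2261  17:4780  18:1927  19:3912  20:5235  21:3826  22:5433  23:6153
  24:6296  25:3675  26:2343  27:5246  28:2000  29:5872  30:3669  31:3339
  32:1807  33:2715  34:6845  35:4048  36:3776  37:6694  38:958  39:2869
  40:2398  41:3155  42:4195  43:491  44:2962  45:1038  46:3667  47:3671
  48:3007  49:607  50:4823  51:1828  52:6268  53:1284  54:5065  55:3890
  56:1848  57:2948  58:3362  59:5028  60:2993  61:2931  62:6184  63:1150
  64:6192  65:6861  66:1392  67:1215  68:2441  69:3056  70:6551  71:3579
  72:4201  73:6534  74:6401  75:323  76:2694  77:3292  78:2570  79:2759
  80:6580  81:5804  82:879  83:1905
Giant step factor: 6873^(-84) ≡ 4572 (mod 7039).
Scan 4524·4572^i mod 7039 for i = 0, 1, …:
  i=0: 4524   i=1: 3146   i=2: 2835   i=3: 2821
  i=4: 2164   i=5: 4013   i=6: 3802   i=7: 3453
  i=8: 5678   i=9: 7023     …   i=19: 4273
  i=20: 2931
Match at i=20, j=61: x = 20·84 + 61 = 1741.

1741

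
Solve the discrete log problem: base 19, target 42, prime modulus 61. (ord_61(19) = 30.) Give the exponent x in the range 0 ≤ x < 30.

Successive powers of 19 modulo 61:
  19^0=1  19^1=19  19^2=56  19^3=27  19^4=25  19^5=48
  19^6=58  19^7=4  19^8=15  19^9=41  19^10=47  19^11=39
  19^12=9  19^13=49  19^14=16  19^15=60  19^16=42
So 19^16 ≡ 42 (mod 61), giving x = 16.

16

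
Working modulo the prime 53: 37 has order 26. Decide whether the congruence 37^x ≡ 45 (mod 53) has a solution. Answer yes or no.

45 ∈ ⟨37⟩ iff 45^26 ≡ 1 (mod 53), since |⟨37⟩| = 26.
45^26 mod 53 = 52.
Since 52 ≠ 1, 45 does not lie in the subgroup.

no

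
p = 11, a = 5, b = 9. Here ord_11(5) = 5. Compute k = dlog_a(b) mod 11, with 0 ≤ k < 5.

4

Successive powers of 5 modulo 11:
  5^0=1  5^1=5  5^2=3  5^3=4  5^4=9
So 5^4 ≡ 9 (mod 11), giving k = 4.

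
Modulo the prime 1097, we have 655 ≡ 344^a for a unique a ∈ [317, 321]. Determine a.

321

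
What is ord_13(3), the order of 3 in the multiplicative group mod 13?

3

The order of 3 must divide p − 1 = 12 = 2^2 · 3.
Divisors: 1, 2, 3, 4, 6, 12.
Check each in increasing order: 3^1 ≡ 3;  3^2 ≡ 9;  3^3 ≡ 1.
Smallest exponent giving 1 is 3.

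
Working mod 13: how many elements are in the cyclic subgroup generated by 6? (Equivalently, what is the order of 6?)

The order of 6 must divide p − 1 = 12 = 2^2 · 3.
Divisors: 1, 2, 3, 4, 6, 12.
Check each in increasing order: 6^1 ≡ 6;  6^2 ≡ 10;  6^3 ≡ 8;  6^4 ≡ 9;  6^6 ≡ 12;  6^12 ≡ 1.
Smallest exponent giving 1 is 12.

12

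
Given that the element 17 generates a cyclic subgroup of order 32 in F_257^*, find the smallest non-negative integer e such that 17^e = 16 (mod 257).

8

Successive powers of 17 modulo 257:
  17^0=1  17^1=17  17^2=32  17^3=30  17^4=253  17^5=189
  17^6=129  17^7=137  17^8=16
So 17^8 ≡ 16 (mod 257), giving e = 8.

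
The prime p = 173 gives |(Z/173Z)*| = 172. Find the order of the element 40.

86

The order of 40 must divide p − 1 = 172 = 2^2 · 43.
Divisors: 1, 2, 4, 43, 86, 172.
Check each in increasing order: 40^1 ≡ 40;  40^2 ≡ 43;  40^4 ≡ 119;  40^43 ≡ 172;  40^86 ≡ 1.
Smallest exponent giving 1 is 86.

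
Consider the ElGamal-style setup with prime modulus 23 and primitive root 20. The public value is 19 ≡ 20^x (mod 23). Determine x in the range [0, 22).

3

Successive powers of 20 modulo 23:
  20^0=1  20^1=20  20^2=9  20^3=19
So 20^3 ≡ 19 (mod 23), giving x = 3.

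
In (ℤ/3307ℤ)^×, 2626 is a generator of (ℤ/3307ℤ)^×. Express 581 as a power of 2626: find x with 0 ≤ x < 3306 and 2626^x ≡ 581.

2805

Baby-step giant-step with m = ceil(sqrt(3306)) = 58.
Baby table (2626^j mod 3307 for j=0..57):
  0:1  1:2626  2:781  3:566  4:1473  5:2215  6:2884  7:354
  8:337  9:1993  10:1944  11:2243  12:351  13:2380  14:2957  15:246
  16:1131  17:320  18:342  19:1895  20:2542  21:1766  22:1102  23:227
  24:842  25:2016  26:2816  27:364  28:141  29:3189  30:990  31:438
  32:2659  33:1457  34:3190  35:309  36:1219  37:3225  38:2930  39:2098
  40:3193  41:1573  42:255  43:1616  44:735  45:2129  46:1924  47:2635
  48:1266  49:981  50:3260  51:2244  52:2977  53:3161  54:216  55:1719
  56:39  57:3204
Giant step factor: 2626^(-58) ≡ 822 (mod 3307).
Scan 581·822^i mod 3307 for i = 0, 1, …:
  i=0: 581   i=1: 1374   i=2: 1741   i=3: 2478
  i=4: 3111   i=5: 931   i=6: 1365   i=7: 957
  i=8: 2895   i=9: 1957     …   i=47: 2239
  i=48: 1766
Match at i=48, j=21: x = 48·58 + 21 = 2805.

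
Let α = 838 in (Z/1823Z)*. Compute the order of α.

The order of 838 must divide p − 1 = 1822 = 2 · 911.
Divisors: 1, 2, 911, 1822.
Check each in increasing order: 838^1 ≡ 838;  838^2 ≡ 389;  838^911 ≡ 1822;  838^1822 ≡ 1.
Smallest exponent giving 1 is 1822.

1822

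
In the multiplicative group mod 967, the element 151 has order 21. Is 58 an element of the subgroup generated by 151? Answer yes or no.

58 ∈ ⟨151⟩ iff 58^21 ≡ 1 (mod 967), since |⟨151⟩| = 21.
58^21 mod 967 = 264.
Since 264 ≠ 1, 58 does not lie in the subgroup.

no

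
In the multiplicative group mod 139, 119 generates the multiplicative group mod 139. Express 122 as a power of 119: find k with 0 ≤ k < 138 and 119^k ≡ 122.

2

Baby-step giant-step with m = ceil(sqrt(138)) = 12.
Baby table (119^j mod 139 for j=0..11):
  0:1  1:119  2:122  3:62  4:11  5:58  6:91  7:126
  8:121  9:82  10:28  11:135
Giant step factor: 119^(-12) ≡ 106 (mod 139).
Scan 122·106^i mod 139 for i = 0, 1, …:
  i=0: 122
Match at i=0, j=2: k = 0·12 + 2 = 2.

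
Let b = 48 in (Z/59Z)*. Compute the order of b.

29

The order of 48 must divide p − 1 = 58 = 2 · 29.
Divisors: 1, 2, 29, 58.
Check each in increasing order: 48^1 ≡ 48;  48^2 ≡ 3;  48^29 ≡ 1.
Smallest exponent giving 1 is 29.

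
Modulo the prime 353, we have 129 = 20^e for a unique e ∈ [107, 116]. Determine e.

Compute 20^107 mod 353 = 125, then multiply by 20 repeatedly:
  20^107=125  20^108=29  20^109=227  20^110=304  20^111=79
  20^112=168  20^113=183  20^114=130  20^115=129
Found 129 at exponent 115.

115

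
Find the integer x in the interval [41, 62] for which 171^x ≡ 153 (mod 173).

41

Compute 171^41 mod 173 = 153, then multiply by 171 repeatedly:
  171^41=153
Found 153 at exponent 41.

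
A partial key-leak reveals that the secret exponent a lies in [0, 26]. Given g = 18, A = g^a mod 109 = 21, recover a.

Compute 18^0 mod 109 = 1, then multiply by 18 repeatedly:
  18^0=1  18^1=18  18^2=106  18^3=55  18^4=9
  18^5=53  18^6=82  18^7=59  18^8=81  18^9=41
  18^10=84  18^11=95  18^12=75  18^13=42  18^14=102
  18^15=92  18^16=21
Found 21 at exponent 16.

16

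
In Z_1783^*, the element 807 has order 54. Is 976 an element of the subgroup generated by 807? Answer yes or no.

yes

976 ∈ ⟨807⟩ iff 976^54 ≡ 1 (mod 1783), since |⟨807⟩| = 54.
976^54 mod 1783 = 1.
Since 1 = 1, 976 lies in the subgroup.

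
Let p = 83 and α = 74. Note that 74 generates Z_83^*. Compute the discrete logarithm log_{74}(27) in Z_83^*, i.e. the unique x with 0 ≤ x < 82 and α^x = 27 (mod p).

Successive powers of 74 modulo 83:
  74^0=1  74^1=74  74^2=81  74^3=18  74^4=4  74^5=47
  74^6=75  74^7=72  74^8=16  74^9=22  74^10=51  74^11=39
  74^12=64  74^13=5  74^14=38  74^15=73  74^16=7  74^17=20
  74^18=69  74^19=43  74^20=28  74^21=80  74^22=27
So 74^22 ≡ 27 (mod 83), giving x = 22.

22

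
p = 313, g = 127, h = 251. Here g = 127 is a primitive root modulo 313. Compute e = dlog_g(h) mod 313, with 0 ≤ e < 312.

137

Baby-step giant-step with m = ceil(sqrt(312)) = 18.
Baby table (127^j mod 313 for j=0..17):
  0:1  1:127  2:166  3:111  4:12  5:272  6:114  7:80
  8:144  9:134  10:116  11:21  12:163  13:43  14:140  15:252
  16:78  17:203
Giant step factor: 127^(-18) ≡ 49 (mod 313).
Scan 251·49^i mod 313 for i = 0, 1, …:
  i=0: 251   i=1: 92   i=2: 126   i=3: 227
  i=4: 168   i=5: 94   i=6: 224   i=7: 21
Match at i=7, j=11: e = 7·18 + 11 = 137.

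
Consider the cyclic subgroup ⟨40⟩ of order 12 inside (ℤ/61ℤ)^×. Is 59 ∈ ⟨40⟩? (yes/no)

59 ∈ ⟨40⟩ iff 59^12 ≡ 1 (mod 61), since |⟨40⟩| = 12.
59^12 mod 61 = 9.
Since 9 ≠ 1, 59 does not lie in the subgroup.

no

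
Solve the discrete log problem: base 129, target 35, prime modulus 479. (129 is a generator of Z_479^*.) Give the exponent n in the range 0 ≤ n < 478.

244

Baby-step giant-step with m = ceil(sqrt(478)) = 22.
Baby table (129^j mod 479 for j=0..21):
  0:1  1:129  2:355  3:290  4:48  5:444  6:275  7:29
  8:388  9:236  10:267  11:434  12:422  13:311  14:362  15:235
  16:138  17:79  18:132  19:263  20:397  21:439
Giant step factor: 129^(-22) ≡ 167 (mod 479).
Scan 35·167^i mod 479 for i = 0, 1, …:
  i=0: 35   i=1: 97   i=2: 392   i=3: 320
  i=4: 271   i=5: 231   i=6: 257   i=7: 288
  i=8: 196   i=9: 160   i=10: 375   i=11: 355
Match at i=11, j=2: n = 11·22 + 2 = 244.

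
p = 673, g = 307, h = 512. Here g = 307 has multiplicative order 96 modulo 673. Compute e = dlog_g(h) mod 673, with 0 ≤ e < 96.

Baby-step giant-step with m = ceil(sqrt(96)) = 10.
Baby table (307^j mod 673 for j=0..9):
  0:1  1:307  2:29  3:154  4:168  5:428  6:161  7:298
  8:631  9:566
Giant step factor: 307^(-10) ≡ 163 (mod 673).
Scan 512·163^i mod 673 for i = 0, 1, …:
  i=0: 512   i=1: 4   i=2: 652   i=3: 615
  i=4: 641   i=5: 168
Match at i=5, j=4: e = 5·10 + 4 = 54.

54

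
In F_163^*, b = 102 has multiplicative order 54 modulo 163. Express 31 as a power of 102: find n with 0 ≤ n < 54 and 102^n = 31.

Baby-step giant-step with m = ceil(sqrt(54)) = 8.
Baby table (102^j mod 163 for j=0..7):
  0:1  1:102  2:135  3:78  4:132  5:98  6:53  7:27
Giant step factor: 102^(-8) ≡ 115 (mod 163).
Scan 31·115^i mod 163 for i = 0, 1, …:
  i=0: 31   i=1: 142   i=2: 30   i=3: 27
Match at i=3, j=7: n = 3·8 + 7 = 31.

31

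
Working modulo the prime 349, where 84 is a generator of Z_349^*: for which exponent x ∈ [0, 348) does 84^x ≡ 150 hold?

245

Baby-step giant-step with m = ceil(sqrt(348)) = 19.
Baby table (84^j mod 349 for j=0..18):
  0:1  1:84  2:76  3:102  4:192  5:74  6:283  7:40
  8:219  9:248  10:241  11:2  12:168  13:152  14:204  15:35
  16:148  17:217  18:80
Giant step factor: 84^(-19) ≡ 200 (mod 349).
Scan 150·200^i mod 349 for i = 0, 1, …:
  i=0: 150   i=1: 335   i=2: 341   i=3: 145
  i=4: 33   i=5: 318   i=6: 82   i=7: 346
  i=8: 98   i=9: 56   i=10: 32   i=11: 118
  i=12: 217
Match at i=12, j=17: x = 12·19 + 17 = 245.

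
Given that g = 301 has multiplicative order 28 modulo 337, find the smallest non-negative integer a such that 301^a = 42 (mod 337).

10

Successive powers of 301 modulo 337:
  301^0=1  301^1=301  301^2=285  301^3=187  301^4=8  301^5=49
  301^6=258  301^7=148  301^8=64  301^9=55  301^10=42
So 301^10 ≡ 42 (mod 337), giving a = 10.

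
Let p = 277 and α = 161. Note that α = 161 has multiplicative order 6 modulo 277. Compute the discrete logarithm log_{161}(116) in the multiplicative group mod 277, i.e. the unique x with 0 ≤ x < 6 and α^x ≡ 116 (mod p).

Successive powers of 161 modulo 277:
  161^0=1  161^1=161  161^2=160  161^3=276  161^4=116
So 161^4 ≡ 116 (mod 277), giving x = 4.

4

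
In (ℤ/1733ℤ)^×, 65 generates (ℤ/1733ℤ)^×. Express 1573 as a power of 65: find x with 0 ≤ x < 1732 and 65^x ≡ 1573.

1640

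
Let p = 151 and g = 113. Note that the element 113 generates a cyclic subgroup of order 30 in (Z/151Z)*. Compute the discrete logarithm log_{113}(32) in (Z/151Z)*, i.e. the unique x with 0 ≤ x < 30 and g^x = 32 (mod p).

20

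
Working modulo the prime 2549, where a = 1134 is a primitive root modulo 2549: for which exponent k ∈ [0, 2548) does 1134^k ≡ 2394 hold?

922

Baby-step giant-step with m = ceil(sqrt(2548)) = 51.
Baby table (1134^j mod 2549 for j=0..50):
  0:1  1:1134  2:1260  3:1400  4:2122  5:92  6:2368  7:1215
  8:1350  9:1500  10:817  11:1191  12:2173  13:1848  14:354  15:1243
  16:2514  17:1094  18:1782  19:1980  20:2200  21:1878  22:1237  23:808
  24:1181  25:1029  26:1993  27:1648  28:415  29:1594  30:355  31:2377
  32:1225  33:2494  34:1355  35:2072  36:2019  37:544  38:38  39:2308
  40:1998  41:2220  42:1617  43:947  44:769  45:288  46:320  47:922
  48:458  49:1925  50:1006
Giant step factor: 1134^(-51) ≡ 1743 (mod 2549).
Scan 2394·1743^i mod 2549 for i = 0, 1, …:
  i=0: 2394   i=1: 29   i=2: 2116   i=3: 2334
  i=4: 2507   i=5: 715   i=6: 2333   i=7: 764
  i=8: 1074   i=9: 1016     …   i=17: 788
  i=18: 2122
Match at i=18, j=4: k = 18·51 + 4 = 922.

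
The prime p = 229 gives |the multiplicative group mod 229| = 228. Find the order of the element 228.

The order of 228 must divide p − 1 = 228 = 2^2 · 3 · 19.
Divisors: 1, 2, 3, 4, 6, 12, 19, 38, 57, 76, 114, 228.
Check each in increasing order: 228^1 ≡ 228;  228^2 ≡ 1.
Smallest exponent giving 1 is 2.

2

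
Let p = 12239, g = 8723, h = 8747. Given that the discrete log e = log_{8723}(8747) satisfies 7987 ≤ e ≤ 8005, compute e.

Compute 8723^7987 mod 12239 = 5890, then multiply by 8723 repeatedly:
  8723^7987=5890  8723^7988=11387  8723^7989=9316  8723^7990=8747
Found 8747 at exponent 7990.

7990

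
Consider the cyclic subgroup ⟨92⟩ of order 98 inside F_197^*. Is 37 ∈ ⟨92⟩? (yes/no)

37 ∈ ⟨92⟩ iff 37^98 ≡ 1 (mod 197), since |⟨92⟩| = 98.
37^98 mod 197 = 1.
Since 1 = 1, 37 lies in the subgroup.

yes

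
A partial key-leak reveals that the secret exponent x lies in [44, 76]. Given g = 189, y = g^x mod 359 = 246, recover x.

58

Compute 189^44 mod 359 = 255, then multiply by 189 repeatedly:
  189^44=255  189^45=89  189^46=307  189^47=224  189^48=333
  189^49=112  189^50=346  189^51=56  189^52=173  189^53=28
  189^54=266  189^55=14  189^56=133  189^57=7  189^58=246
Found 246 at exponent 58.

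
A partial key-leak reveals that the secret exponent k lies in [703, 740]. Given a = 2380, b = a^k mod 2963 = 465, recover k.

712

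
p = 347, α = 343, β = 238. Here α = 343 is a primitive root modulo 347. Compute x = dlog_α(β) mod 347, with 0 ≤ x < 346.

Baby-step giant-step with m = ceil(sqrt(346)) = 19.
Baby table (343^j mod 347 for j=0..18):
  0:1  1:343  2:16  3:283  4:256  5:17  6:279  7:272
  8:300  9:188  10:289  11:232  12:113  13:242  14:73  15:55
  16:127  17:186  18:297
Giant step factor: 343^(-19) ≡ 203 (mod 347).
Scan 238·203^i mod 347 for i = 0, 1, …:
  i=0: 238   i=1: 81   i=2: 134   i=3: 136
  i=4: 195   i=5: 27   i=6: 276   i=7: 161
  i=8: 65   i=9: 9     …   i=16: 200
  i=17: 1
Match at i=17, j=0: x = 17·19 + 0 = 323.

323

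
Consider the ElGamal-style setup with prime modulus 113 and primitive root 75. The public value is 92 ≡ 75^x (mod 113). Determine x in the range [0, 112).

103

Baby-step giant-step with m = ceil(sqrt(112)) = 11.
Baby table (75^j mod 113 for j=0..10):
  0:1  1:75  2:88  3:46  4:60  5:93  6:82  7:48
  8:97  9:43  10:61
Giant step factor: 75^(-11) ≡ 37 (mod 113).
Scan 92·37^i mod 113 for i = 0, 1, …:
  i=0: 92   i=1: 14   i=2: 66   i=3: 69
  i=4: 67   i=5: 106   i=6: 80   i=7: 22
  i=8: 23   i=9: 60
Match at i=9, j=4: x = 9·11 + 4 = 103.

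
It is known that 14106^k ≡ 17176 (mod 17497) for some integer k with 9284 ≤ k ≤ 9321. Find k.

9290

Compute 14106^9284 mod 17497 = 14363, then multiply by 14106 repeatedly:
  14106^9284=14363  14106^9285=6715  14106^9286=10529  14106^9287=7538  14106^9288=1759
  14106^9289=1708  14106^9290=17176
Found 17176 at exponent 9290.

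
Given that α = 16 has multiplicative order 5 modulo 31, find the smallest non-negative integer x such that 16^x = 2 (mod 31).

4

Successive powers of 16 modulo 31:
  16^0=1  16^1=16  16^2=8  16^3=4  16^4=2
So 16^4 ≡ 2 (mod 31), giving x = 4.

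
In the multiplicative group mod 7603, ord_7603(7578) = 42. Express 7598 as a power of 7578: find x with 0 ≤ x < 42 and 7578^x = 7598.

32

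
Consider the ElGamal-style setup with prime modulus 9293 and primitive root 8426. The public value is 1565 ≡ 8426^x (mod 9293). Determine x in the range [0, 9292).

1399

Baby-step giant-step with m = ceil(sqrt(9292)) = 97.
Baby table (8426^j mod 9293 for j=0..96):
  0:1  1:8426  2:8249  3:3727  4:2655  5:2779  6:6787  7:7433
  8:4931  9:8896  10:358  11:5576  12:7261  13:5367  14:2604  15:531
  16:4273  17:3216  18:8921  19:6562  20:7355  21:7506  22:6691  23:7028
  24:2932  25:4238  26:5682  27:8289  28:6219  29:7360  30:3171  31:1471
  32:7077  33:6914  34:8840  35:2445  36:8282  37:2995  38:5375  39:4961
  40:1472  41:6210  42:5870  43:3274  44:5100  45:1768  46:489  47:3515
  48:599  49:1075  50:6568  51:2153  52:1242  53:1174  54:4372  55:1020
  56:7788  57:3815  58:703  59:3837  60:215  61:8748  62:7865  63:2107
  64:3952  65:2733  66:204  67:8992  68:763  69:7575  70:2626  71:43
  72:9184  73:1573  74:2280  75:2649  76:7981  77:3758  78:3657  79:7587
  80:1515  81:6101  82:7443  83:5554  84:7749  85:456  86:4247  87:7172
  88:8186  89:2590  90:3376  91:303  92:6796  93:8923  94:4828  95:5267
  96:5667
Giant step factor: 8426^(-97) ≡ 7560 (mod 9293).
Scan 1565·7560^i mod 9293 for i = 0, 1, …:
  i=0: 1565   i=1: 1411   i=2: 8089   i=3: 4900
  i=4: 2102   i=5: 90   i=6: 2011   i=7: 9105
  i=8: 549   i=9: 5762     …   i=13: 5643
  i=14: 6210
Match at i=14, j=41: x = 14·97 + 41 = 1399.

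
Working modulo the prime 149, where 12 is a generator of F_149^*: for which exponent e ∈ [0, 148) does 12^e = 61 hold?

Baby-step giant-step with m = ceil(sqrt(148)) = 13.
Baby table (12^j mod 149 for j=0..12):
  0:1  1:12  2:144  3:89  4:25  5:2  6:24  7:139
  8:29  9:50  10:4  11:48  12:129
Giant step factor: 12^(-13) ≡ 18 (mod 149).
Scan 61·18^i mod 149 for i = 0, 1, …:
  i=0: 61   i=1: 55   i=2: 96   i=3: 89
Match at i=3, j=3: e = 3·13 + 3 = 42.

42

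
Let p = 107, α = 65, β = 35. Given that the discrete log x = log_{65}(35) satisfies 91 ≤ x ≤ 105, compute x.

104

Compute 65^91 mod 107 = 74, then multiply by 65 repeatedly:
  65^91=74  65^92=102  65^93=103  65^94=61  65^95=6
  65^96=69  65^97=98  65^98=57  65^99=67  65^100=75
  65^101=60  65^102=48  65^103=17  65^104=35
Found 35 at exponent 104.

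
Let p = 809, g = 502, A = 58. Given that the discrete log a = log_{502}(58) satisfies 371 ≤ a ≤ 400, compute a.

397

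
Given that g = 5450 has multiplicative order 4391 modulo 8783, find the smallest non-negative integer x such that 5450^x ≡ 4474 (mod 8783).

Baby-step giant-step with m = ceil(sqrt(4391)) = 67.
Baby table (5450^j mod 8783 for j=0..66):
  0:1  1:5450  2:7177  3:3951  4:5817  5:4803  6:3010  7:6639
  8:5373  9:328  10:4651  11:212  12:4827  13:2065  14:3227  15:3584
  16:8191  17:5744  18:2188  19:6069  20:8055  21:2316  22:1029  23:4496
  24:7413  25:7833  26:4470  27:6241  28:5674  29:7140  30:4310  31:3758
  32:7927  33:7356  34:4588  35:8182  36:609  37:7859  38:5642  39:8400
  40:3004  41:288  42:6226  43:2971  44:4881  45:6526  46:4333  47:6146
  48:6121  49:1616  50:6634  51:4472  52:8358  53:2462  54:6259  55:7161
  56:4581  57:5164  58:3068  59:6551  60:55  61:1128  62:8283  63:6513
  64:3747  65:675  66:7456
Giant step factor: 5450^(-67) ≡ 5259 (mod 8783).
Scan 4474·5259^i mod 8783 for i = 0, 1, …:
  i=0: 4474   i=1: 7892   i=2: 4353   i=3: 3929
  i=4: 4995   i=5: 7535   i=6: 6452   i=7: 2339
  i=8: 4601   i=9: 8277   i=10: 195   i=11: 6677
  i=12: 8692   i=13: 4496
Match at i=13, j=23: x = 13·67 + 23 = 894.

894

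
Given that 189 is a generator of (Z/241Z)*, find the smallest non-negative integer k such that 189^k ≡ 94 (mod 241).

112

Baby-step giant-step with m = ceil(sqrt(240)) = 16.
Baby table (189^j mod 241 for j=0..15):
  0:1  1:189  2:53  3:136  4:158  5:219  6:180  7:39
  8:141  9:139  10:2  11:137  12:106  13:31  14:75  15:197
Giant step factor: 189^(-16) ≡ 160 (mod 241).
Scan 94·160^i mod 241 for i = 0, 1, …:
  i=0: 94   i=1: 98   i=2: 15   i=3: 231
  i=4: 87   i=5: 183   i=6: 119   i=7: 1
Match at i=7, j=0: k = 7·16 + 0 = 112.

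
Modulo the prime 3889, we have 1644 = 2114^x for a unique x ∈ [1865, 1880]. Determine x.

Compute 2114^1865 mod 3889 = 1424, then multiply by 2114 repeatedly:
  2114^1865=1424  2114^1866=250  2114^1867=3485  2114^1868=1524  2114^1869=1644
Found 1644 at exponent 1869.

1869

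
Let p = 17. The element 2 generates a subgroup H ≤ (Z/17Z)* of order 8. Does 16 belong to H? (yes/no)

yes

16 ∈ ⟨2⟩ iff 16^8 ≡ 1 (mod 17), since |⟨2⟩| = 8.
16^8 mod 17 = 1.
Since 1 = 1, 16 lies in the subgroup.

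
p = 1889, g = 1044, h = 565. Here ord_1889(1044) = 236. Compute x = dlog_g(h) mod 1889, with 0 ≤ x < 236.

160

Baby-step giant-step with m = ceil(sqrt(236)) = 16.
Baby table (1044^j mod 1889 for j=0..15):
  0:1  1:1044  2:1872  3:1142  4:289  5:1365  6:754  7:1352
  8:405  9:1573  10:671  11:1594  12:1816  13:1237  14:1241  15:1639
Giant step factor: 1044^(-16) ≡ 1491 (mod 1889).
Scan 565·1491^i mod 1889 for i = 0, 1, …:
  i=0: 565   i=1: 1810   i=2: 1218   i=3: 709
  i=4: 1168   i=5: 1719   i=6: 1545   i=7: 904
  i=8: 1007   i=9: 1571   i=10: 1
Match at i=10, j=0: x = 10·16 + 0 = 160.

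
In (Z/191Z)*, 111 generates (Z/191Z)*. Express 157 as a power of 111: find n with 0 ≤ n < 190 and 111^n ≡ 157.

Baby-step giant-step with m = ceil(sqrt(190)) = 14.
Baby table (111^j mod 191 for j=0..13):
  0:1  1:111  2:97  3:71  4:50  5:11  6:75  7:112
  8:17  9:168  10:121  11:61  12:86  13:187
Giant step factor: 111^(-14) ≡ 77 (mod 191).
Scan 157·77^i mod 191 for i = 0, 1, …:
  i=0: 157   i=1: 56   i=2: 110   i=3: 66
  i=4: 116   i=5: 146   i=6: 164   i=7: 22
  i=8: 166   i=9: 176   i=10: 182   i=11: 71
Match at i=11, j=3: n = 11·14 + 3 = 157.

157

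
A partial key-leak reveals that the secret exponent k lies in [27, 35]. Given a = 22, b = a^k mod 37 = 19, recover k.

Compute 22^27 mod 37 = 31, then multiply by 22 repeatedly:
  22^27=31  22^28=16  22^29=19
Found 19 at exponent 29.

29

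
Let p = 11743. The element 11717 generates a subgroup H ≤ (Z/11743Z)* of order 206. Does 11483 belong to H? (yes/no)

11483 ∈ ⟨11717⟩ iff 11483^206 ≡ 1 (mod 11743), since |⟨11717⟩| = 206.
11483^206 mod 11743 = 1231.
Since 1231 ≠ 1, 11483 does not lie in the subgroup.

no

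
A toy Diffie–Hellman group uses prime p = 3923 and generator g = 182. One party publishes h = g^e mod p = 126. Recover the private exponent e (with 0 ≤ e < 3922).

Baby-step giant-step with m = ceil(sqrt(3922)) = 63.
Baby table (182^j mod 3923 for j=0..62):
  0:1  1:182  2:1740  3:2840  4:2967  5:2543  6:3835  7:3599
  8:3800  9:1152  10:1745  11:3750  12:3821  13:1051  14:2978  15:622
  16:3360  17:3455  18:1130  19:1664  20:777  21:186  22:2468  23:1954
  24:2558  25:2642  26:2238  27:3247  28:2504  29:660  30:2430  31:2884
  32:3129  33:643  34:3259  35:765  36:1925  37:1203  38:3181  39:2261
  40:3510  41:3294  42:3212  43:57  44:2528  45:1105  46:1037  47:430
  48:3723  49:2830  50:1147  51:835  52:2896  53:1390  54:1908  55:2032
  56:1062  57:1057  58:147  59:3216  60:785  61:1642  62:696
Giant step factor: 182^(-63) ≡ 3664 (mod 3923).
Scan 126·3664^i mod 3923 for i = 0, 1, …:
  i=0: 126   i=1: 2673   i=2: 2064   i=3: 2875
  i=4: 745   i=5: 3195   i=6: 248   i=7: 2459
  i=8: 2568   i=9: 1798     …   i=61: 698
  i=62: 3599
Match at i=62, j=7: e = 62·63 + 7 = 3913.

3913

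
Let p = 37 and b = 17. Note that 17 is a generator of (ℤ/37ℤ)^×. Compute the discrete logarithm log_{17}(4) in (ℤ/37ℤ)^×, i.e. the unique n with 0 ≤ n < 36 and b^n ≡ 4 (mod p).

26

Successive powers of 17 modulo 37:
  17^0=1  17^1=17  17^2=30  17^3=29  17^4=12  17^5=19
  17^6=27  17^7=15  17^8=33  17^9=6  17^10=28  17^11=32
  17^12=26  17^13=35  17^14=3  17^15=14  17^16=16  17^17=13
  17^18=36  17^19=20  17^20=7  17^21=8  17^22=25  17^23=18
  17^24=10  17^25=22  17^26=4
So 17^26 ≡ 4 (mod 37), giving n = 26.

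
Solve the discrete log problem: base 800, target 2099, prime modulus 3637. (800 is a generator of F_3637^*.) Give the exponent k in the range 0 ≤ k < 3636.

Baby-step giant-step with m = ceil(sqrt(3636)) = 61.
Baby table (800^j mod 3637 for j=0..60):
  0:1  1:800  2:3525  3:1325  4:1633  5:717  6:2591  7:3347
  8:768  9:3384  10:1272  11:2877  12:3016  13:1469  14:449  15:2774
  16:630  17:2094  18:2180  19:1877  20:3156  21:722  22:2954  23:2787
  24:119  25:638  26:1220  27:1284  28:1566  29:1672  30:2821  31:1860
  32:467  33:2626  34:2251  35:485  36:2478  37:235  38:2513  39:2776
  40:2230  41:1870  42:1193  43:1506  44:953  45:2267  46:2374  47:686
  48:3250  49:3182  50:3337  51:42  52:867  53:2570  54:1095  55:3120
  56:1018  57:3349  58:2368  59:3160  60:285
Giant step factor: 800^(-61) ≡ 1267 (mod 3637).
Scan 2099·1267^i mod 3637 for i = 0, 1, …:
  i=0: 2099   i=1: 786   i=2: 2961   i=3: 1840
  i=4: 3600   i=5: 402   i=6: 154   i=7: 2357
  i=8: 342   i=9: 511     …   i=50: 1182
  i=51: 2787
Match at i=51, j=23: k = 51·61 + 23 = 3134.

3134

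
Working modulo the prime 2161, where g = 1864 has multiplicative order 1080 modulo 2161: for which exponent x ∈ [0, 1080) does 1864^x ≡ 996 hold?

1013

Baby-step giant-step with m = ceil(sqrt(1080)) = 33.
Baby table (1864^j mod 2161 for j=0..32):
  0:1  1:1864  2:1769  3:1891  4:233  5:2112  6:1587  7:1920
  8:264  9:1549  10:240  11:33  12:1004  13:30  14:1895  15:1206
  16:544  17:507  18:691  19:68  20:1414  21:1437  22:1089  23:717
  24:990  25:2027  26:900  27:664  28:1604  29:1193  30:83  31:1281
  32:2040
Giant step factor: 1864^(-33) ≡ 651 (mod 2161).
Scan 996·651^i mod 2161 for i = 0, 1, …:
  i=0: 996   i=1: 96   i=2: 1988   i=3: 1910
  i=4: 835   i=5: 1174   i=6: 1441   i=7: 217
  i=8: 802   i=9: 1301     …   i=29: 1226
  i=30: 717
Match at i=30, j=23: x = 30·33 + 23 = 1013.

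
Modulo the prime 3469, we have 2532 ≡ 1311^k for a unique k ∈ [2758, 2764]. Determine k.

Compute 1311^2758 mod 3469 = 3037, then multiply by 1311 repeatedly:
  1311^2758=3037  1311^2759=2564  1311^2760=3412  1311^2761=1591  1311^2762=932
  1311^2763=764  1311^2764=2532
Found 2532 at exponent 2764.

2764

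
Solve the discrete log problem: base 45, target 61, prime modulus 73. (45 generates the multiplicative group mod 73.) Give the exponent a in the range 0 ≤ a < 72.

Baby-step giant-step with m = ceil(sqrt(72)) = 9.
Baby table (45^j mod 73 for j=0..8):
  0:1  1:45  2:54  3:21  4:69  5:39  6:3  7:62
  8:16
Giant step factor: 45^(-9) ≡ 51 (mod 73).
Scan 61·51^i mod 73 for i = 0, 1, …:
  i=0: 61   i=1: 45
Match at i=1, j=1: a = 1·9 + 1 = 10.

10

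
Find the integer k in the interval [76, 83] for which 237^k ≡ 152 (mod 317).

78

Compute 237^76 mod 317 = 235, then multiply by 237 repeatedly:
  237^76=235  237^77=220  237^78=152
Found 152 at exponent 78.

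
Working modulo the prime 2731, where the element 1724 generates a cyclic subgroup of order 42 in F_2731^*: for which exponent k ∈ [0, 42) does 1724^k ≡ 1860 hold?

13

Baby-step giant-step with m = ceil(sqrt(42)) = 7.
Baby table (1724^j mod 2731 for j=0..6):
  0:1  1:1724  2:848  3:867  4:851  5:577  6:664
Giant step factor: 1724^(-7) ≡ 2285 (mod 2731).
Scan 1860·2285^i mod 2731 for i = 0, 1, …:
  i=0: 1860   i=1: 664
Match at i=1, j=6: k = 1·7 + 6 = 13.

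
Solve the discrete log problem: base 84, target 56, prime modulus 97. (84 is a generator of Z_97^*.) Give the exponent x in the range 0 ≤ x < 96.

61

Baby-step giant-step with m = ceil(sqrt(96)) = 10.
Baby table (84^j mod 97 for j=0..9):
  0:1  1:84  2:72  3:34  4:43  5:23  6:89  7:7
  8:6  9:19
Giant step factor: 84^(-10) ≡ 86 (mod 97).
Scan 56·86^i mod 97 for i = 0, 1, …:
  i=0: 56   i=1: 63   i=2: 83   i=3: 57
  i=4: 52   i=5: 10   i=6: 84
Match at i=6, j=1: x = 6·10 + 1 = 61.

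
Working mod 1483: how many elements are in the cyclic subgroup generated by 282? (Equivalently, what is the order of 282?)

741

The order of 282 must divide p − 1 = 1482 = 2 · 3 · 13 · 19.
Divisors: 1, 2, 3, 6, 13, 19, 26, 38, 39, 57, 78, 114, 247, 494, 741, 1482.
Check each in increasing order: 282^1 ≡ 282;  282^2 ≡ 925;  282^3 ≡ 1325;  282^6 ≡ 1236;  282^13 ≡ 255;  282^19 ≡ 784;  282^26 ≡ 1256;  282^38 ≡ 694;  282^39 ≡ 1435;  282^57 ≡ 1318;  282^78 ≡ 821;  282^114 ≡ 531;  282^247 ≡ 1444;  282^494 ≡ 38;  282^741 ≡ 1.
Smallest exponent giving 1 is 741.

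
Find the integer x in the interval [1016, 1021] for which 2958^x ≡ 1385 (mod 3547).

Compute 2958^1016 mod 3547 = 2121, then multiply by 2958 repeatedly:
  2958^1016=2121  2958^1017=2822  2958^1018=1385
Found 1385 at exponent 1018.

1018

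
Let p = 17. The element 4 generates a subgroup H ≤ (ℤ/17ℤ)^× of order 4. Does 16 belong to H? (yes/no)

yes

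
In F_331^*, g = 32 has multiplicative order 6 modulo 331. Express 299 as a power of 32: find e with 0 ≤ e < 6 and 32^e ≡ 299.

4

Successive powers of 32 modulo 331:
  32^0=1  32^1=32  32^2=31  32^3=330  32^4=299
So 32^4 ≡ 299 (mod 331), giving e = 4.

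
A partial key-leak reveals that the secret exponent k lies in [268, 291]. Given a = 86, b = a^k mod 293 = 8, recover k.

285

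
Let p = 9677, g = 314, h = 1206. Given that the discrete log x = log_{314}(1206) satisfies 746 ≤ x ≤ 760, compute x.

Compute 314^746 mod 9677 = 5165, then multiply by 314 repeatedly:
  314^746=5165  314^747=5751  314^748=5892  314^749=1781  314^750=7645
  314^751=634  314^752=5536  314^753=6121  314^754=5948  314^755=11
  314^756=3454  314^757=732  314^758=7277  314^759=1206
Found 1206 at exponent 759.

759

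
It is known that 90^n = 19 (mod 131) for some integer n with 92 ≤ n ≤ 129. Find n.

Compute 90^92 mod 131 = 77, then multiply by 90 repeatedly:
  90^92=77  90^93=118  90^94=9  90^95=24  90^96=64
  90^97=127  90^98=33  90^99=88  90^100=60  90^101=29
  90^102=121  90^103=17  90^104=89  90^105=19
Found 19 at exponent 105.

105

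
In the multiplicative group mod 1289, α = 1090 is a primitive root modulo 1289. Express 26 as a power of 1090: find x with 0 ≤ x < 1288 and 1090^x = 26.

641

Baby-step giant-step with m = ceil(sqrt(1288)) = 36.
Baby table (1090^j mod 1289 for j=0..35):
  0:1  1:1090  2:931  3:347  4:553  5:807  6:532  7:1119
  8:316  9:277  10:304  11:87  12:733  13:1079  14:542  15:418
  16:603  17:1169  18:678  19:423  20:897  21:668  22:1124  23:610
  24:1065  25:750  26:274  27:901  28:1161  29:981  30:709  31:699
  32:111  33:1113  34:221  35:1136
Giant step factor: 1090^(-36) ≡ 630 (mod 1289).
Scan 26·630^i mod 1289 for i = 0, 1, …:
  i=0: 26   i=1: 912   i=2: 955   i=3: 976
  i=4: 27   i=5: 253   i=6: 843   i=7: 22
  i=8: 970   i=9: 114     …   i=16: 1088
  i=17: 981
Match at i=17, j=29: x = 17·36 + 29 = 641.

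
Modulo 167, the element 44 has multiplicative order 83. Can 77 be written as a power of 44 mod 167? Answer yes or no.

yes

77 ∈ ⟨44⟩ iff 77^83 ≡ 1 (mod 167), since |⟨44⟩| = 83.
77^83 mod 167 = 1.
Since 1 = 1, 77 lies in the subgroup.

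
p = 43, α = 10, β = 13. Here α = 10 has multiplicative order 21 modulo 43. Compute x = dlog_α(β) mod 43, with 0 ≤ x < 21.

20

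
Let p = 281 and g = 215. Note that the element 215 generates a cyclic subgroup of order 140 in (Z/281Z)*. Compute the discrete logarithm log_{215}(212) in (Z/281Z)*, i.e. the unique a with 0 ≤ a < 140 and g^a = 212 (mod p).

Baby-step giant-step with m = ceil(sqrt(140)) = 12.
Baby table (215^j mod 281 for j=0..11):
  0:1  1:215  2:141  3:248  4:211  5:124  6:246  7:62
  8:123  9:31  10:202  11:156
Giant step factor: 215^(-12) ≡ 64 (mod 281).
Scan 212·64^i mod 281 for i = 0, 1, …:
  i=0: 212   i=1: 80   i=2: 62
Match at i=2, j=7: a = 2·12 + 7 = 31.

31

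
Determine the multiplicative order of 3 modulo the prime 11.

The order of 3 must divide p − 1 = 10 = 2 · 5.
Divisors: 1, 2, 5, 10.
Check each in increasing order: 3^1 ≡ 3;  3^2 ≡ 9;  3^5 ≡ 1.
Smallest exponent giving 1 is 5.

5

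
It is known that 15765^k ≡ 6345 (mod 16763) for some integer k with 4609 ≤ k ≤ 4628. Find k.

4619

Compute 15765^4609 mod 16763 = 13588, then multiply by 15765 repeatedly:
  15765^4609=13588  15765^4610=443  15765^4611=10487  15765^4612=10849  15765^4613=1596
  15765^4614=16440  15765^4615=3857  15765^4616=6204  15765^4617=10718  15765^4618=14993
  15765^4619=6345
Found 6345 at exponent 4619.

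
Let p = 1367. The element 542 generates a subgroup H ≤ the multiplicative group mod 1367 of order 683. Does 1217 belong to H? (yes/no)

no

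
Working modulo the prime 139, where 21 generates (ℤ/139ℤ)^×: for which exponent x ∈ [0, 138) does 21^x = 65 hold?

Baby-step giant-step with m = ceil(sqrt(138)) = 12.
Baby table (21^j mod 139 for j=0..11):
  0:1  1:21  2:24  3:87  4:20  5:3  6:63  7:72
  8:122  9:60  10:9  11:50
Giant step factor: 21^(-12) ≡ 65 (mod 139).
Scan 65·65^i mod 139 for i = 0, 1, …:
  i=0: 65   i=1: 55   i=2: 100   i=3: 106
  i=4: 79   i=5: 131   i=6: 36   i=7: 116
  i=8: 34   i=9: 125   i=10: 63
Match at i=10, j=6: x = 10·12 + 6 = 126.

126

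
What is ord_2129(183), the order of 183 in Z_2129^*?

The order of 183 must divide p − 1 = 2128 = 2^4 · 7 · 19.
Divisors: 1, 2, 4, 7, 8, 14, 16, 19, 28, 38, 56, 76, 112, 133, 152, 266, 304, 532, 1064, 2128.
Check each in increasing order: 183^1 ≡ 183;  183^2 ≡ 1554;  183^4 ≡ 630;  183^7 ≡ 1052;  183^8 ≡ 906;  183^14 ≡ 1753;  183^16 ≡ 1171;  183^19 ≡ 1658;  183^28 ≡ 862;  183^38 ≡ 425;  183^56 ≡ 23;  183^76 ≡ 1789;  183^112 ≡ 529;  183^133 ≡ 1757;  183^152 ≡ 634;  183^266 ≡ 2128;  183^304 ≡ 1704;  183^532 ≡ 1.
Smallest exponent giving 1 is 532.

532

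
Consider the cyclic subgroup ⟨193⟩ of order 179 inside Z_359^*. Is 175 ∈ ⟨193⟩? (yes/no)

175 ∈ ⟨193⟩ iff 175^179 ≡ 1 (mod 359), since |⟨193⟩| = 179.
175^179 mod 359 = 358.
Since 358 ≠ 1, 175 does not lie in the subgroup.

no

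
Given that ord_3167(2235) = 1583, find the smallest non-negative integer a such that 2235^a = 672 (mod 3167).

872

Baby-step giant-step with m = ceil(sqrt(1583)) = 40.
Baby table (2235^j mod 3167 for j=0..39):
  0:1  1:2235  2:866  3:473  4:2544  5:1075  6:2039  7:3019
  8:1755  9:1679  10:2837  11:361  12:2417  13:2260  14:2902  15:3121
  16:1701  17:1335  18:411  19:155  20:1222  21:1216  22:474  23:1612
  24:1941  25:2512  26:2396  27:2830  28:551  29:2689  30:2116  31:929
  32:1930  33:96  34:2371  35:794  36:1070  37:365  38:1856  39:2557
Giant step factor: 2235^(-40) ≡ 2803 (mod 3167).
Scan 672·2803^i mod 3167 for i = 0, 1, …:
  i=0: 672   i=1: 2418   i=2: 274   i=3: 1608
  i=4: 583   i=5: 3144   i=6: 2038   i=7: 2413
  i=8: 2094   i=9: 1031     …   i=20: 1613
  i=21: 1930
Match at i=21, j=32: a = 21·40 + 32 = 872.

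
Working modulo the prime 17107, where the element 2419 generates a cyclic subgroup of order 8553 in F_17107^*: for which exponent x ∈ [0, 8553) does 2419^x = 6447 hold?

1697

Baby-step giant-step with m = ceil(sqrt(8553)) = 93.
Baby table (2419^j mod 17107 for j=0..92):
  0:1  1:2419  2:967  3:12621  4:11311  5:7216  6:6364  7:15323
  8:12575  9:2679  10:14055  11:7436  12:8227  13:5672  14:754  15:10584
  16:10624  17:4742  18:9208  19:838  20:8496  21:6317  22:4272  23:1340
  24:8237  25:12755  26:10424  27:17045  28:3985  29:8474  30:4420  31:105
  32:14497  33:16000  34:7966  35:7272  36:4972  37:1047  38:857  39:3136
  40:7583  41:4573  42:10965  43:8485  44:13922  45:10742  46:16472  47:3565
  48:1807  49:8848  50:2455  51:2516  52:13219  53:3778  54:3844  55:9535
  56:4929  57:16779  58:10597  59:7857  60:206  61:2211  62:11025  63:16769
  64:3514  65:15294  66:10852  67:8850  68:7293  69:4450  70:4247  71:9293
  72:1169  73:5156  74:1361  75:7715  76:15955  77:1753  78:15078  79:1558
  80:5262  81:1170  82:7575  83:2328  84:3229  85:10159  86:8969  87:4335
  88:16881  89:730  90:3849  91:4523  92:9764
Giant step factor: 2419^(-93) ≡ 6554 (mod 17107).
Scan 6447·6554^i mod 17107 for i = 0, 1, …:
  i=0: 6447   i=1: 16455   i=2: 3542   i=3: 69
  i=4: 7444   i=5: 15919   i=6: 14640   i=7: 14504
  i=8: 12724   i=9: 13578     …   i=17: 6061
  i=18: 1340
Match at i=18, j=23: x = 18·93 + 23 = 1697.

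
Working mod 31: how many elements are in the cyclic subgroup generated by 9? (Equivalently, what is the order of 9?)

15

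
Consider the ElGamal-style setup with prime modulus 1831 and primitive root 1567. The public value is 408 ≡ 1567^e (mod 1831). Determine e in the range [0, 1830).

Baby-step giant-step with m = ceil(sqrt(1830)) = 43.
Baby table (1567^j mod 1831 for j=0..42):
  0:1  1:1567  2:118  3:1806  4:1107  5:712  6:625  7:1621
  8:510  9:854  10:1588  11:67  12:622  13:582  14:156  15:929
  16:98  17:1593  18:578  19:1212  20:457  21:198  22:827  23:1392
  24:543  25:1297  26:1820  27:1073  28:533  29:275  30:640  31:1323
  32:449  33:479  34:1714  35:1592  36:842  37:1094  38:482  39:922
  40:115  41:767  42:753
Giant step factor: 1567^(-43) ≡ 1717 (mod 1831).
Scan 408·1717^i mod 1831 for i = 0, 1, …:
  i=0: 408   i=1: 1094
Match at i=1, j=37: e = 1·43 + 37 = 80.

80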